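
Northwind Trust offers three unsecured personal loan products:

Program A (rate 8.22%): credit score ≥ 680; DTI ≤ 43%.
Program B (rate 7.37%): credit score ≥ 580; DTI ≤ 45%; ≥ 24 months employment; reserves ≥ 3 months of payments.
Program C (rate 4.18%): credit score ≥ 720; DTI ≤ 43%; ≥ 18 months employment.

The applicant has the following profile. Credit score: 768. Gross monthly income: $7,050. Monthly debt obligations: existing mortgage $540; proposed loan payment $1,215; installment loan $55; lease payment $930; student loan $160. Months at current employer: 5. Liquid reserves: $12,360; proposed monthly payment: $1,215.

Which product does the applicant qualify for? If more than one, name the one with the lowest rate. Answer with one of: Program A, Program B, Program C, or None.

Program A

Total debts = (540 + 1,215 + 55 + 930 + 160) = 2,900; DTI = 2,900/7,050 = 41.1%.
Reserves = 12,360/1,215 = 10.2 months.
Program A: score 768 ≥ 680; DTI 41.1% ≤ 43% → qualifies.
Program B: score 768 ≥ 580; DTI 41.1% ≤ 45%; employment 5 < 24 mo; reserves 10.2 ≥ 3 mo → does not qualify.
Program C: score 768 ≥ 720; DTI 41.1% ≤ 43%; employment 5 < 18 mo → does not qualify.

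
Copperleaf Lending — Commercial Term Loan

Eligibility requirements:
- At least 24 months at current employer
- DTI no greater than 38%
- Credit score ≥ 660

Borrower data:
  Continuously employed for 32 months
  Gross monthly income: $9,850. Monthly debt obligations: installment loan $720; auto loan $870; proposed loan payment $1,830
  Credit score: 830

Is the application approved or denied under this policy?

Employment 32 ≥ 24 months
Total monthly debts = (720 + 870 + 1,830) = 3,420. DTI = 3,420/9,850 = 34.7% ≤ 38%
Credit score 830 ≥ 660 (meets)
All criteria satisfied.

Approved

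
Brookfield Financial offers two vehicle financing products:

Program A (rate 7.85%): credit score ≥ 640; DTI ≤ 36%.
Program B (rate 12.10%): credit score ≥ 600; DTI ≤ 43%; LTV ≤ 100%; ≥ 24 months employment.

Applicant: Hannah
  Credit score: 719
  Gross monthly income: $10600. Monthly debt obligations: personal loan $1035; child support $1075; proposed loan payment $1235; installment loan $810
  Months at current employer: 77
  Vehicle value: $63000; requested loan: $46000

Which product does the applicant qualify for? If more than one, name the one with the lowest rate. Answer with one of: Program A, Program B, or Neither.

Total debts = (1,035 + 1,075 + 1,235 + 810) = 4,155; DTI = 4,155/10,600 = 39.2%.
LTV = 46,000/63,000 = 73%.
Program A: score 719 ≥ 640; DTI 39.2% > 36% → does not qualify.
Program B: score 719 ≥ 600; DTI 39.2% ≤ 43%; LTV 73% ≤ 100%; employment 77 ≥ 24 mo → qualifies.

Program B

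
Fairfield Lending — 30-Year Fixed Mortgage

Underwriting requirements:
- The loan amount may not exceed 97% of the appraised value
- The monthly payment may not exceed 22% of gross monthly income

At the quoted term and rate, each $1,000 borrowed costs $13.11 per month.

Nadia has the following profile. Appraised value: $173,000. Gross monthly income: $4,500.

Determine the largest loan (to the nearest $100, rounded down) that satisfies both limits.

Payment cap: 22% × $4,500 = $990/month.
At $13.11 per $1,000, that supports 990/13.11 × 1,000 ≈ $75,514 → $75,500.
LTV cap: 97% × $173,000 = $167,810 → $167,800.
Binding constraint: payment-to-income.

$75,500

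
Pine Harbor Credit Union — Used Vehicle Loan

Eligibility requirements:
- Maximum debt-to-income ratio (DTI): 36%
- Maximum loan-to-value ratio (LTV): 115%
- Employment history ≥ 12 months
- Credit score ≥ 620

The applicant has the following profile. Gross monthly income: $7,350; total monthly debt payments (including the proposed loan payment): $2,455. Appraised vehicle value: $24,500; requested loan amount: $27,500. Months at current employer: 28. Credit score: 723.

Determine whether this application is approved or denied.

Approved

Debt-to-income = 2,455/7,350 = 33.4% — meets 36% limit
LTV: 27,500 ÷ 24,500 = 112.2%, within 115% cap
Employment 28 ≥ 12 months
Credit score 723 ≥ 620 (meets)
All criteria satisfied.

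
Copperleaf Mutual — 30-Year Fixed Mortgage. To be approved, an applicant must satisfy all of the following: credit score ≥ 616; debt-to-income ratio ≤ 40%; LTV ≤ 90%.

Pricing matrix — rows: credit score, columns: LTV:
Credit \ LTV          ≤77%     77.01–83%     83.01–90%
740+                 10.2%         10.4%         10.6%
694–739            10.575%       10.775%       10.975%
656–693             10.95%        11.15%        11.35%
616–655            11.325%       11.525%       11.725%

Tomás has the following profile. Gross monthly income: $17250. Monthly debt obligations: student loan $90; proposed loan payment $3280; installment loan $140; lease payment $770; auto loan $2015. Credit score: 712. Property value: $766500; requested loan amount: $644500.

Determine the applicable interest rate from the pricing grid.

10.975%

Credit score 712 ≥ 616; Total monthly debts = (90 + 3,280 + 140 + 770 + 2,015) = 6,295. DTI: 6,295 ÷ 17,250 = 36.5%, within the 40% cap
LTV: 644,500 ÷ 766,500 = 84.1%, within 90% cap
Row: 712 falls in 694–739. Column: 84.1% falls in 83.01–90%. Rate = 10.975%.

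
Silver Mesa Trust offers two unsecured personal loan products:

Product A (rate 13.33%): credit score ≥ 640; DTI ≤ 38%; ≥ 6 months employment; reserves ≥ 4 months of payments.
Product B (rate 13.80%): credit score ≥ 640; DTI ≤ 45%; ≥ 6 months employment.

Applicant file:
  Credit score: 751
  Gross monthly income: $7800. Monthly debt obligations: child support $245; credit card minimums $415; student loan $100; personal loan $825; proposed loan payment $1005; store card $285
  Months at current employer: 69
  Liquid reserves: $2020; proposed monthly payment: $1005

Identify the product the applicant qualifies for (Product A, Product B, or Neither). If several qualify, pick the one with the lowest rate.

Product B

Total debts = (245 + 415 + 100 + 825 + 1,005 + 285) = 2,875; DTI = 2,875/7,800 = 36.9%.
Reserves = 2,020/1,005 = 2.0 months.
Product A: score 751 ≥ 640; DTI 36.9% ≤ 38%; employment 69 ≥ 6 mo; reserves 2.0 < 4 mo → does not qualify.
Product B: score 751 ≥ 640; DTI 36.9% ≤ 45%; employment 69 ≥ 6 mo → qualifies.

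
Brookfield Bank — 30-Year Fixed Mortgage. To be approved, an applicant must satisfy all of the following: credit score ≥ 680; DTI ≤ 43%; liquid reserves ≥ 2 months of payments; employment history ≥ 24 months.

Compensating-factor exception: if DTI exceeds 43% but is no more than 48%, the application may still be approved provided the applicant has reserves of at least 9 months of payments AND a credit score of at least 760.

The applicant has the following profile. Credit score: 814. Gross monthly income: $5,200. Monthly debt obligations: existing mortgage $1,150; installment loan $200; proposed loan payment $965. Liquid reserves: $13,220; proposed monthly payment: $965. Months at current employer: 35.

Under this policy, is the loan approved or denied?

Approved

Credit score 814 ≥ 680 (meets base)
Total debts = (1,150 + 200 + 965) = 2,315. DTI: 2,315 ÷ 5,200 = 44.5%, over the 43% base limit.
Liquid reserves cover 13,220/965 = 13.7 months — ≥ 2 required
Employment 35 ≥ 24 months
44.5% falls in the override range (43%–48%), so the compensating-factor test applies.
Override check — reserves: 13.7 mo (ok); score: 814 (ok).
Both override conditions satisfied; DTI exception granted.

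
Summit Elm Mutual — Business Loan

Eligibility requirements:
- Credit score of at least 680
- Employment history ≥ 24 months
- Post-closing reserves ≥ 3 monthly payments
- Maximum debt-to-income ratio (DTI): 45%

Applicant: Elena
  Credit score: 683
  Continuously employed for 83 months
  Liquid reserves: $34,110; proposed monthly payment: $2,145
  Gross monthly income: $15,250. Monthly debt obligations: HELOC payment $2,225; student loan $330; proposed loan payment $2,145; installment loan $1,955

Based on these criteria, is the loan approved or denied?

Credit score 683 ≥ 680 (meets)
Employment 83 ≥ 24 months
Reserves = 34,110/2,145 = 15.9 months ≥ 3
Total monthly debts = (2,225 + 330 + 2,145 + 1,955) = 6,655. DTI = 6,655/15,250 = 43.6% ≤ 45%
All criteria satisfied.

Approved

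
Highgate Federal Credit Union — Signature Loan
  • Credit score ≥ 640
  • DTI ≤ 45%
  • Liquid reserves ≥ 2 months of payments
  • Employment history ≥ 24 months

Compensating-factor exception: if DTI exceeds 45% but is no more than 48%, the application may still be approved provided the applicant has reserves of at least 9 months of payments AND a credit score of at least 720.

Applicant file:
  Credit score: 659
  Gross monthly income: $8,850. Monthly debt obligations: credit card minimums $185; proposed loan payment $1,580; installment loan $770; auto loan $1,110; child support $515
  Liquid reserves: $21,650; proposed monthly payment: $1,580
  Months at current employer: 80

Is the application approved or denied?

Credit score 659 ≥ 640 (meets base)
Total debts = (185 + 1,580 + 770 + 1,110 + 515) = 4,160. DTI: 4,160 ÷ 8,850 = 47%, over the 45% base limit.
Reserves = 21,650/1,580 = 13.7 months ≥ 2
Employment 80 ≥ 24 months
47% falls in the override range (45%–48%), so the compensating-factor test applies.
Reserves 13.7 ≥ 9 months; credit score 659 < 720.
Compensating-factor requirement not fully met.

Denied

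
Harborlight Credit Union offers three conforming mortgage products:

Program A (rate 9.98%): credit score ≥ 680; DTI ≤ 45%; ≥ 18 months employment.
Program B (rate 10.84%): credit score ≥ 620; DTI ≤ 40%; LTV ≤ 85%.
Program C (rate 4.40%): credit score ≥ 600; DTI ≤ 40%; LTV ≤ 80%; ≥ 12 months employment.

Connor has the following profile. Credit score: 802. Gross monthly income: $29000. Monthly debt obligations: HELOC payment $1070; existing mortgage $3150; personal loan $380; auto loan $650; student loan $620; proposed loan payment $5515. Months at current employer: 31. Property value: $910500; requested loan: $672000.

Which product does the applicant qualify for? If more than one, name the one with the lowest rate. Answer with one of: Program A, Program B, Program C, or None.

Total debts = (1,070 + 3,150 + 380 + 650 + 620 + 5,515) = 11,385; DTI = 11,385/29,000 = 39.3%.
LTV = 672,000/910,500 = 73.8%.
Program A: score 802 ≥ 680; DTI 39.3% ≤ 45%; employment 31 ≥ 18 mo → qualifies.
Program B: score 802 ≥ 620; DTI 39.3% ≤ 40%; LTV 73.8% ≤ 85% → qualifies.
Program C: score 802 ≥ 600; DTI 39.3% ≤ 40%; LTV 73.8% ≤ 80%; employment 31 ≥ 12 mo → qualifies.
Qualifying: Program A, Program B, Program C. Lowest rate is 4.40% → Program C.

Program C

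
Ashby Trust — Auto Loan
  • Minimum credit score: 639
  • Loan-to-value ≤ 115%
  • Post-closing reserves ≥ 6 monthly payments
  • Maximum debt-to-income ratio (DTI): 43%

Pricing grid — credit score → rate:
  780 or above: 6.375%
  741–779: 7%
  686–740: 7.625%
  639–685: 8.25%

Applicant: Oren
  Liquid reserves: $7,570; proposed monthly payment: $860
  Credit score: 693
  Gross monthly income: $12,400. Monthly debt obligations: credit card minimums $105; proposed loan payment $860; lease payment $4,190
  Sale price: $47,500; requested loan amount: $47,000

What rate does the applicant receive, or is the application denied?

Credit score 693 ≥ 639 (meets minimum)
LTV = 47,000/47,500 = 98.9% ≤ 115%
Reserves: 7,570 ÷ 860 = 8.8 months (meets 6-month minimum)
Total monthly debts = (105 + 860 + 4,190) = 5,155. Debt-to-income = 5,155/12,400 = 41.6% — meets 43% limit
All requirements met. Score 693 falls in the 686–740 tier → 7.625%.

Approved at 7.625%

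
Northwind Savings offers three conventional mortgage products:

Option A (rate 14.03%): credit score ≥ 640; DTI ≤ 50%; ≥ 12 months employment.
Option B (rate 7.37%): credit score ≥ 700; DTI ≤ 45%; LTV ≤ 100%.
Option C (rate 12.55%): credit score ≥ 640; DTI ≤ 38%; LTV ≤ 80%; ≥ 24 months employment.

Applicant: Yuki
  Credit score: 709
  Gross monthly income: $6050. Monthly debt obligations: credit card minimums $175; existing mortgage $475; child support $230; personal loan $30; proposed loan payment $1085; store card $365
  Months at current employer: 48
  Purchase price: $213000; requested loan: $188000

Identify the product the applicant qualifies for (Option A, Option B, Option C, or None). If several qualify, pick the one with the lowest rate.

Option B

Total debts = (175 + 475 + 230 + 30 + 1,085 + 365) = 2,360; DTI = 2,360/6,050 = 39%.
LTV = 188,000/213,000 = 88.3%.
Option A: score 709 ≥ 640; DTI 39% ≤ 50%; employment 48 ≥ 12 mo → qualifies.
Option B: score 709 ≥ 700; DTI 39% ≤ 45%; LTV 88.3% ≤ 100% → qualifies.
Option C: score 709 ≥ 640; DTI 39% > 38%; LTV 88.3% > 80%; employment 48 ≥ 24 mo → does not qualify.
Qualifying: Option A, Option B. Lowest rate is 7.37% → Option B.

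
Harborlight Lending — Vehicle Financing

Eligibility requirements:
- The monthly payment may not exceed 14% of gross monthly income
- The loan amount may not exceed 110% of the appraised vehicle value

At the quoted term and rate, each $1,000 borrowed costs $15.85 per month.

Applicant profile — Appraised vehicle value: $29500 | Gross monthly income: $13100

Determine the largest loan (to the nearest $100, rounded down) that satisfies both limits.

$32,400

Payment cap: 14% × $13,100 = $1,834/month.
At $15.85 per $1,000, that supports 1,834/15.85 × 1,000 ≈ $115,709 → $115,700.
LTV cap: 110% × $29,500 = $32,450 → $32,400.
Binding constraint: loan-to-value.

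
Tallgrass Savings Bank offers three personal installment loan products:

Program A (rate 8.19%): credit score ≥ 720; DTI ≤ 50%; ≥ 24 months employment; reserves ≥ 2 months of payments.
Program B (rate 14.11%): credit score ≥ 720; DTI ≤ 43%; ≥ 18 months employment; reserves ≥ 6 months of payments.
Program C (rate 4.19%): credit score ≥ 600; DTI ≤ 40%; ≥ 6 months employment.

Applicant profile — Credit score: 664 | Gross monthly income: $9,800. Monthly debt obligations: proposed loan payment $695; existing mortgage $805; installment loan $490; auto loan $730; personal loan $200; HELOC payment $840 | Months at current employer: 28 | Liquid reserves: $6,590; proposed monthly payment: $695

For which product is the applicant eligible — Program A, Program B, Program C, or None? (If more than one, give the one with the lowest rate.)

Program C

Total debts = (695 + 805 + 490 + 730 + 200 + 840) = 3,760; DTI = 3,760/9,800 = 38.4%.
Reserves = 6,590/695 = 9.5 months.
Program A: score 664 < 720; DTI 38.4% ≤ 50%; employment 28 ≥ 24 mo; reserves 9.5 ≥ 2 mo → does not qualify.
Program B: score 664 < 720; DTI 38.4% ≤ 43%; employment 28 ≥ 18 mo; reserves 9.5 ≥ 6 mo → does not qualify.
Program C: score 664 ≥ 600; DTI 38.4% ≤ 40%; employment 28 ≥ 6 mo → qualifies.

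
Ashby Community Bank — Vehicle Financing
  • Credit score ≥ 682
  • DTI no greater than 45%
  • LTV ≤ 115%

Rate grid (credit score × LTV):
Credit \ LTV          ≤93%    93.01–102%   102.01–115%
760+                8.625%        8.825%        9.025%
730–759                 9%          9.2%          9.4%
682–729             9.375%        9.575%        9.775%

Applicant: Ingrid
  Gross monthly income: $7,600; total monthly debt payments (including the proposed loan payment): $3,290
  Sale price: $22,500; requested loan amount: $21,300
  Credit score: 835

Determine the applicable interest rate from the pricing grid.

8.825%

Credit score 835 ≥ 682; DTI: 3,290 ÷ 7,600 = 43.3%, within the 45% cap
Loan-to-value = 21,300/22,500 = 94.7% — pass (115% max)
Score 835 is in the 760+ band; LTV 94.7% is in the 93.01–102% band → 8.825%.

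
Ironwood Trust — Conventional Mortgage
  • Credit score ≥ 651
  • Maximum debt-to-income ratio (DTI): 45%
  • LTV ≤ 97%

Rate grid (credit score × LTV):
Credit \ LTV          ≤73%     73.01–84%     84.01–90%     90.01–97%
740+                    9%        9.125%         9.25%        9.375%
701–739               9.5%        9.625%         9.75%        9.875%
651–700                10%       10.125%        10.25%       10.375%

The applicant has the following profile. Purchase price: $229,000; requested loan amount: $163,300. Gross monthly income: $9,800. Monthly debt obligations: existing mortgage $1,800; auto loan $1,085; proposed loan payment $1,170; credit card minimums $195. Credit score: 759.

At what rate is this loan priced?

9%

Credit score 759 ≥ 651; Total monthly debts = (1,800 + 1,085 + 1,170 + 195) = 4,250. DTI: 4,250 ÷ 9,800 = 43.4%, within the 45% cap
Loan-to-value = 163,300/229,000 = 71.3% — pass (97% max)
Score 759 is in the 740+ band; LTV 71.3% is in the ≤73% band → 9%.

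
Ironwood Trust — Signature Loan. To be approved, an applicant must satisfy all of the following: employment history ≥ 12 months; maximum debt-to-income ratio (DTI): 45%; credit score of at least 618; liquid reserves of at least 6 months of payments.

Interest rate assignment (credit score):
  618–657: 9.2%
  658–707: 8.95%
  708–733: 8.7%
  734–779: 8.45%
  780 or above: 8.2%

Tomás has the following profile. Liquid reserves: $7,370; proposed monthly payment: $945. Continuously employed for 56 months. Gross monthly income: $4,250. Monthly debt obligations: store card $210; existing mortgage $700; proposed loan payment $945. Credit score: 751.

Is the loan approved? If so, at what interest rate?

Approved at 8.45%

Credit score 751 ≥ 618 (meets minimum)
Liquid reserves cover 7,370/945 = 7.8 months — ≥ 6 required
Total monthly debts = (210 + 700 + 945) = 1,855. Debt-to-income = 1,855/4,250 = 43.6% — meets 45% limit
Employment 56 ≥ 12 months
All requirements met. Score 751 falls in the 734–779 tier → 8.45%.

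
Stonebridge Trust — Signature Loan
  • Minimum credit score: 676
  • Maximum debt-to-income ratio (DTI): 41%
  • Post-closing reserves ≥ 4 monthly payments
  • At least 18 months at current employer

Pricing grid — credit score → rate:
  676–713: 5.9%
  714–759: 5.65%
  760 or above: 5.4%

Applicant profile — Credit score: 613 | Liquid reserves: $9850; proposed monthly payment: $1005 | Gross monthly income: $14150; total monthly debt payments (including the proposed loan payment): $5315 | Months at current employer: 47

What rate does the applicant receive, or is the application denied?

Denied

Credit score 613 < 676 (below minimum)
Employment 47 ≥ 18 months
Reserves: 9,850 ÷ 1,005 = 9.8 months (meets 4-month minimum)
Debt-to-income = 5,315/14,150 = 37.6% — meets 41% limit
Not all requirements met → denied.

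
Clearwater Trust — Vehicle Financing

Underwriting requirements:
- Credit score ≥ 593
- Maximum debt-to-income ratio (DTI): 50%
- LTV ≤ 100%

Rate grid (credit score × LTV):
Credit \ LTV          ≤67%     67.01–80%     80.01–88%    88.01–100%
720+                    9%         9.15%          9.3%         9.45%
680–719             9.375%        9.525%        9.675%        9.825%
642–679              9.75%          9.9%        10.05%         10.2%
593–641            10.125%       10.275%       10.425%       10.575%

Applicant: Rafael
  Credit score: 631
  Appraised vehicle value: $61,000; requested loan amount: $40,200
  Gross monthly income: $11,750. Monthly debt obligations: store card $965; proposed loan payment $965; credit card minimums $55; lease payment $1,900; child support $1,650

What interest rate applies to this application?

10.125%

Credit score 631 ≥ 593; Total monthly debts = (965 + 965 + 55 + 1,900 + 1,650) = 5,535. Debt-to-income = 5,535/11,750 = 47.1% — meets 50% limit
LTV: 40,200 ÷ 61,000 = 65.9%, within 100% cap
Credit 631 → row 593–641; LTV 65.9% → column ≤67%. Grid cell → 10.125%.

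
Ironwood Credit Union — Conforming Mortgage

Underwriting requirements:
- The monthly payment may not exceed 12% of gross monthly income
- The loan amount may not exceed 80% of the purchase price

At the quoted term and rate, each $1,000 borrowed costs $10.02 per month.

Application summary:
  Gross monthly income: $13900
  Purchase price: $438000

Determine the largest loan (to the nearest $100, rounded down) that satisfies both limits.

$166,400

Payment cap: 12% × $13,900 = $1,668/month.
At $10.02 per $1,000, that supports 1,668/10.02 × 1,000 ≈ $166,467 → $166,400.
LTV cap: 80% × $438,000 = $350,400 → $350,400.
Binding constraint: payment-to-income.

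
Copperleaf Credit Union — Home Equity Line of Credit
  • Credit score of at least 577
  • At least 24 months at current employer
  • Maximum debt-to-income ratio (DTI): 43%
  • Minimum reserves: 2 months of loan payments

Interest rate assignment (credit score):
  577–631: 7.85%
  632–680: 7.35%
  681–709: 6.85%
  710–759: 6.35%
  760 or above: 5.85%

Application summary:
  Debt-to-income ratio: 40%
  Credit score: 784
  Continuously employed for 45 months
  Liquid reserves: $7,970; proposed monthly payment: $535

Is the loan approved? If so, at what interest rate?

Approved at 5.85%

Credit score 784 ≥ 577 (meets minimum)
Debt-to-income 40% vs 43% cap — pass
Liquid reserves cover 7,970/535 = 14.9 months — ≥ 2 required
Employment 45 ≥ 24 months
All requirements met. Score 784 falls in the 760 or above tier → 5.85%.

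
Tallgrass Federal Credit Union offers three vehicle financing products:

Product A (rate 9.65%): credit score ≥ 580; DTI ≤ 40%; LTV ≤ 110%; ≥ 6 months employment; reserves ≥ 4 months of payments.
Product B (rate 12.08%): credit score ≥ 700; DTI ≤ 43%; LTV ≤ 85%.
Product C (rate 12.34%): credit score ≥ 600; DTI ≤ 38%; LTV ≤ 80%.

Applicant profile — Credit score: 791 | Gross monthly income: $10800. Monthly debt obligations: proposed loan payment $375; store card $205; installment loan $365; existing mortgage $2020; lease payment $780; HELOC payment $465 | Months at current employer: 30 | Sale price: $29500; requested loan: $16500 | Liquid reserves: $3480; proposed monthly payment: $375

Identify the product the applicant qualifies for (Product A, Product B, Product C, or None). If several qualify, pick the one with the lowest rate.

Total debts = (375 + 205 + 365 + 2,020 + 780 + 465) = 4,210; DTI = 4,210/10,800 = 39%.
LTV = 16,500/29,500 = 55.9%.
Reserves = 3,480/375 = 9.3 months.
Product A: score 791 ≥ 580; DTI 39% ≤ 40%; LTV 55.9% ≤ 110%; employment 30 ≥ 6 mo; reserves 9.3 ≥ 4 mo → qualifies.
Product B: score 791 ≥ 700; DTI 39% ≤ 43%; LTV 55.9% ≤ 85% → qualifies.
Product C: score 791 ≥ 600; DTI 39% > 38%; LTV 55.9% ≤ 80% → does not qualify.
Qualifying: Product A, Product B. Lowest rate is 9.65% → Product A.

Product A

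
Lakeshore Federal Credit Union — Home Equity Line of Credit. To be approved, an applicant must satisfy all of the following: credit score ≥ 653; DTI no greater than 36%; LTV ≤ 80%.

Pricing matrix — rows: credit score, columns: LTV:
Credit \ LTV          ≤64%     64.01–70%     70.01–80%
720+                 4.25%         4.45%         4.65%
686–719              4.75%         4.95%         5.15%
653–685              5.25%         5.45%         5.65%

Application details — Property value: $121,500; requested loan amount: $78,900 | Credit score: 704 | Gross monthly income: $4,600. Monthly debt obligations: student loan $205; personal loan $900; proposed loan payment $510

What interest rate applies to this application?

4.95%

Credit score 704 ≥ 653; Total monthly debts = (205 + 900 + 510) = 1,615. DTI = 1,615/4,600 = 35.1% ≤ 36%
Loan-to-value = 78,900/121,500 = 64.9% — pass (80% max)
Score 704 is in the 686–719 band; LTV 64.9% is in the 64.01–70% band → 4.95%.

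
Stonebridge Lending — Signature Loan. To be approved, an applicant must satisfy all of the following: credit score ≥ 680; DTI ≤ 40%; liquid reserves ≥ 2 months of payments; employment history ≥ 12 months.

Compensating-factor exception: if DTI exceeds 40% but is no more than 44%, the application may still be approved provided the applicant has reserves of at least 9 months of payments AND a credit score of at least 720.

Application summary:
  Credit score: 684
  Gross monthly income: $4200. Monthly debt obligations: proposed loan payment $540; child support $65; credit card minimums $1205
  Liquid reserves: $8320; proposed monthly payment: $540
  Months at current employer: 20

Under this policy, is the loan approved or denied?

Credit score 684 ≥ 680 (meets base)
Total debts = (540 + 65 + 1,205) = 1,810. DTI = 1,810/4,200 = 43.1% > 40% — standard DTI limit exceeded.
Liquid reserves cover 8,320/540 = 15.4 months — ≥ 2 required
Employment 20 ≥ 12 months
DTI 43.1% is within the 40%–44% exception band; checking compensating factors.
Override check — reserves: 15.4 mo (ok); score: 684 (below 720).
Override conditions not both satisfied; exception does not apply.

Denied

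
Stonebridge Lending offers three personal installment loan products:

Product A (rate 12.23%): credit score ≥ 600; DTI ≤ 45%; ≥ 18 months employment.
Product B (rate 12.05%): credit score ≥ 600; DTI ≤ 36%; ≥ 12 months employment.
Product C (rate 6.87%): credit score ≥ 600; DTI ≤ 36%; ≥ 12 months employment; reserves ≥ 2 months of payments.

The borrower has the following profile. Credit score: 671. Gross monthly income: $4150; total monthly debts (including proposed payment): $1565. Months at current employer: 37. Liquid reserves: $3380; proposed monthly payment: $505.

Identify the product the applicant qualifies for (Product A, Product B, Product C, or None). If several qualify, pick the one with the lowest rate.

Product A

DTI = 1,565/4,150 = 37.7%.
Reserves = 3,380/505 = 6.7 months.
Product A: score 671 ≥ 600; DTI 37.7% ≤ 45%; employment 37 ≥ 18 mo → qualifies.
Product B: score 671 ≥ 600; DTI 37.7% > 36%; employment 37 ≥ 12 mo → does not qualify.
Product C: score 671 ≥ 600; DTI 37.7% > 36%; employment 37 ≥ 12 mo; reserves 6.7 ≥ 2 mo → does not qualify.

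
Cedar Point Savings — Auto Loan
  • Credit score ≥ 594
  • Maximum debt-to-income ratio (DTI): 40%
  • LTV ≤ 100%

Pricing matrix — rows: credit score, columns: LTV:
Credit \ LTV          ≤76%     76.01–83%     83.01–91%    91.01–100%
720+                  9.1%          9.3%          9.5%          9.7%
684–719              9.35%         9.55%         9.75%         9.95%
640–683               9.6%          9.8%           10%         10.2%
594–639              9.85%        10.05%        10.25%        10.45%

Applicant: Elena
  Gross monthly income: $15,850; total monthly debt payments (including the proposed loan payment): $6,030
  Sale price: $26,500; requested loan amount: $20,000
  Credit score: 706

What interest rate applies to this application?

9.35%

Credit score 706 ≥ 594; Debt-to-income = 6,030/15,850 = 38% — meets 40% limit
LTV: 20,000 ÷ 26,500 = 75.5%, within 100% cap
Score 706 is in the 684–719 band; LTV 75.5% is in the ≤76% band → 9.35%.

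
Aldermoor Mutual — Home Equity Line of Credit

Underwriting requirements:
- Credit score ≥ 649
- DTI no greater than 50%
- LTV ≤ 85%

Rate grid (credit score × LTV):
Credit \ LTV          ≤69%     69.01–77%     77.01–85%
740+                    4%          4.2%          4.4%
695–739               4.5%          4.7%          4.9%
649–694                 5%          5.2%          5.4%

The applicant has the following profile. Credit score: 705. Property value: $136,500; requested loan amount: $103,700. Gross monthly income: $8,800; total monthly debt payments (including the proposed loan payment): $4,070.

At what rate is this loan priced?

4.7%

Credit score 705 ≥ 649; Debt-to-income = 4,070/8,800 = 46.2% — meets 50% limit
LTV: 103,700 ÷ 136,500 = 76%, within 85% cap
Score 705 is in the 695–739 band; LTV 76% is in the 69.01–77% band → 4.7%.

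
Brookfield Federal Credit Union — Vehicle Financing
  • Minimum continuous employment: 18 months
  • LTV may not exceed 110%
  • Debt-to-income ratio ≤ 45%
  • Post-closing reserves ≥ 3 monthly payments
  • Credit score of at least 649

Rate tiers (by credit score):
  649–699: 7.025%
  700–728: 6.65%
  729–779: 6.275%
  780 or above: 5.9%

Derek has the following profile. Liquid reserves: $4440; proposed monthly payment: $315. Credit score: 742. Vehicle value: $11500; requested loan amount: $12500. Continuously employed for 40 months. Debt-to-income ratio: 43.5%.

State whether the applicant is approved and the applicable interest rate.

Credit score 742 ≥ 649 (meets minimum)
Reserves: 4,440 ÷ 315 = 14.1 months (meets 3-month minimum)
Loan-to-value = 12,500/11,500 = 108.7% — pass (110% max)
Debt-to-income 43.5% vs 45% cap — pass
Employment 40 ≥ 18 months
All requirements met. Score 742 falls in the 729–779 tier → 6.275%.

Approved at 6.275%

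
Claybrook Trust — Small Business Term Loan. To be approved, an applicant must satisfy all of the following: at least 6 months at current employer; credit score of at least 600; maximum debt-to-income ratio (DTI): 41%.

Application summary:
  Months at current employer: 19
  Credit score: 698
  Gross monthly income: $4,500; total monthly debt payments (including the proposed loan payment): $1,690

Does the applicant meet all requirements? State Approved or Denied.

Employment 19 ≥ 6 months
Credit score 698 ≥ 600 (meets)
DTI: 1,690 ÷ 4,500 = 37.6%, within the 41% cap
All criteria satisfied.

Approved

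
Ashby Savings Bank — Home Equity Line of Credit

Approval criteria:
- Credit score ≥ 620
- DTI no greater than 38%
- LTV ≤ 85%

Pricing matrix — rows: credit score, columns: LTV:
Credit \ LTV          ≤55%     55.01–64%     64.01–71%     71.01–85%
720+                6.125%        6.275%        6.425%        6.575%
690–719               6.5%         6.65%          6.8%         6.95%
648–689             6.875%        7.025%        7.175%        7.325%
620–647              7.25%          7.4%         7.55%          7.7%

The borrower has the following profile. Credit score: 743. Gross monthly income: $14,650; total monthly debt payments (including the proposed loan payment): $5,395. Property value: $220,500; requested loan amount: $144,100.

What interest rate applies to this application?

Credit score 743 ≥ 620; Debt-to-income = 5,395/14,650 = 36.8% — meets 38% limit
Loan-to-value = 144,100/220,500 = 65.4% — pass (85% max)
Row: 743 falls in 720+. Column: 65.4% falls in 64.01–71%. Rate = 6.425%.

6.425%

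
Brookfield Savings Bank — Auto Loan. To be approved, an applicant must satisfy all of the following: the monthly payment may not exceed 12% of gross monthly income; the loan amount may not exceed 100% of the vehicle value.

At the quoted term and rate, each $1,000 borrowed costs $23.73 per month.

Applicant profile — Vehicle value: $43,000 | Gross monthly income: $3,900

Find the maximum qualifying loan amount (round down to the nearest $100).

$19,700

Payment cap: 12% × $3,900 = $468/month.
At $23.73 per $1,000, that supports 468/23.73 × 1,000 ≈ $19,721 → $19,700.
LTV cap: 100% × $43,000 = $43,000 → $43,000.
Binding constraint: payment-to-income.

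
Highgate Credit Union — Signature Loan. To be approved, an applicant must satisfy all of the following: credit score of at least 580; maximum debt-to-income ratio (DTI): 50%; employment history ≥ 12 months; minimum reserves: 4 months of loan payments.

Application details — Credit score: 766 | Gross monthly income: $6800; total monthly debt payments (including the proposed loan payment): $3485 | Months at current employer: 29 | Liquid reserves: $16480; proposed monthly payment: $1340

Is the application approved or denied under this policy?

Denied

Credit score 766 ≥ 580 (meets)
DTI = 3,485/6,800 = 51.2% > 50%
Employment 29 ≥ 12 months
Liquid reserves cover 16,480/1,340 = 12.3 months — ≥ 4 required
Fails on DTI.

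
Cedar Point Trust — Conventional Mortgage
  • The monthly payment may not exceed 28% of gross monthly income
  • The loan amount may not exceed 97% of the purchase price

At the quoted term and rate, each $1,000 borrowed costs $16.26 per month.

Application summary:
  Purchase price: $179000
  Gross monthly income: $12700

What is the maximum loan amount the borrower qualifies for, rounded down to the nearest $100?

$173,600

Payment cap: 28% × $12,700 = $3,556/month.
At $16.26 per $1,000, that supports 3,556/16.26 × 1,000 ≈ $218,696 → $218,600.
LTV cap: 97% × $179,000 = $173,630 → $173,600.
Binding constraint: loan-to-value.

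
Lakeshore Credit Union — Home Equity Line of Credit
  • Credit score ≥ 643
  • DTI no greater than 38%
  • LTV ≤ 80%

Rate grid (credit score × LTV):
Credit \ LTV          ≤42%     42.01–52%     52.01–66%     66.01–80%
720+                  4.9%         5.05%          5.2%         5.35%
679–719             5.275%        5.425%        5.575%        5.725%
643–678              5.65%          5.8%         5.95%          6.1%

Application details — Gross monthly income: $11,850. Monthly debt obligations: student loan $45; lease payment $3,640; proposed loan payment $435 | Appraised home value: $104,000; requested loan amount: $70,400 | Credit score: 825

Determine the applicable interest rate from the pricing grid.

5.35%

Credit score 825 ≥ 643; Total monthly debts = (45 + 3,640 + 435) = 4,120. DTI: 4,120 ÷ 11,850 = 34.8%, within the 38% cap
LTV = 70,400/104,000 = 67.7% ≤ 80%
Row: 825 falls in 720+. Column: 67.7% falls in 66.01–80%. Rate = 5.35%.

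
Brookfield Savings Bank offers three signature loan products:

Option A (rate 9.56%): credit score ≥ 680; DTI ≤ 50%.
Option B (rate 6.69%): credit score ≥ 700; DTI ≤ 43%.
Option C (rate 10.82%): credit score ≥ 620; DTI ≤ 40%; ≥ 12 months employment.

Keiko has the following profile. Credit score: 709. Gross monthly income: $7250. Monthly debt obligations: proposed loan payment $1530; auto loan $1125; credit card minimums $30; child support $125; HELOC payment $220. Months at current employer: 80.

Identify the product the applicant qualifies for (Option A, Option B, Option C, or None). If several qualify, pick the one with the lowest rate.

Total debts = (1,530 + 1,125 + 30 + 125 + 220) = 3,030; DTI = 3,030/7,250 = 41.8%.
Option A: score 709 ≥ 680; DTI 41.8% ≤ 50% → qualifies.
Option B: score 709 ≥ 700; DTI 41.8% ≤ 43% → qualifies.
Option C: score 709 ≥ 620; DTI 41.8% > 40%; employment 80 ≥ 12 mo → does not qualify.
Qualifying: Option A, Option B. Lowest rate is 6.69% → Option B.

Option B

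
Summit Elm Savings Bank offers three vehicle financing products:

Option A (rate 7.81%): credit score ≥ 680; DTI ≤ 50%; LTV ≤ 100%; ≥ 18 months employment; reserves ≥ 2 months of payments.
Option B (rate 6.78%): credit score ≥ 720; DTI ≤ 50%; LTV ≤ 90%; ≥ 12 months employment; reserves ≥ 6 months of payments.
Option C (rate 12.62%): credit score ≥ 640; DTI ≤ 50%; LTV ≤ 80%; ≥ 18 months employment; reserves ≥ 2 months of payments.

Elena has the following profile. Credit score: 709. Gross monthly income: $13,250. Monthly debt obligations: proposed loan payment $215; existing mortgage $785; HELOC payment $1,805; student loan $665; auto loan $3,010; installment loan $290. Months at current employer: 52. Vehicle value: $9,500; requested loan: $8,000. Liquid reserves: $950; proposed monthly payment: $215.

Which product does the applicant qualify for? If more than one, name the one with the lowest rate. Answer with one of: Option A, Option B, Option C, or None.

None

Total debts = (215 + 785 + 1,805 + 665 + 3,010 + 290) = 6,770; DTI = 6,770/13,250 = 51.1%.
LTV = 8,000/9,500 = 84.2%.
Reserves = 950/215 = 4.4 months.
Option A: score 709 ≥ 680; DTI 51.1% > 50%; LTV 84.2% ≤ 100%; employment 52 ≥ 18 mo; reserves 4.4 ≥ 2 mo → does not qualify.
Option B: score 709 < 720; DTI 51.1% > 50%; LTV 84.2% ≤ 90%; employment 52 ≥ 12 mo; reserves 4.4 < 6 mo → does not qualify.
Option C: score 709 ≥ 640; DTI 51.1% > 50%; LTV 84.2% > 80%; employment 52 ≥ 18 mo; reserves 4.4 ≥ 2 mo → does not qualify.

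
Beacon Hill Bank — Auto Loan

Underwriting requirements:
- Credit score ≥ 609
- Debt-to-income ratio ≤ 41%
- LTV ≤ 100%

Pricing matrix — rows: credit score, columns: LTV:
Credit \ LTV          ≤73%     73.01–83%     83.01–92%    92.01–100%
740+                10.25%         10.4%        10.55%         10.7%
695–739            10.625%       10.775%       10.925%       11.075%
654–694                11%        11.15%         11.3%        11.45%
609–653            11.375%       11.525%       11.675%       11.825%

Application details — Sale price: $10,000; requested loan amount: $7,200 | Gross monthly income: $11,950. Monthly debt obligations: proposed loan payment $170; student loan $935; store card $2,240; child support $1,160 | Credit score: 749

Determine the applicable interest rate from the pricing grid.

Credit score 749 ≥ 609; Total monthly debts = (170 + 935 + 2,240 + 1,160) = 4,505. DTI: 4,505 ÷ 11,950 = 37.7%, within the 41% cap
LTV = 7,200/10,000 = 72% ≤ 100%
Row: 749 falls in 740+. Column: 72% falls in ≤73%. Rate = 10.25%.

10.25%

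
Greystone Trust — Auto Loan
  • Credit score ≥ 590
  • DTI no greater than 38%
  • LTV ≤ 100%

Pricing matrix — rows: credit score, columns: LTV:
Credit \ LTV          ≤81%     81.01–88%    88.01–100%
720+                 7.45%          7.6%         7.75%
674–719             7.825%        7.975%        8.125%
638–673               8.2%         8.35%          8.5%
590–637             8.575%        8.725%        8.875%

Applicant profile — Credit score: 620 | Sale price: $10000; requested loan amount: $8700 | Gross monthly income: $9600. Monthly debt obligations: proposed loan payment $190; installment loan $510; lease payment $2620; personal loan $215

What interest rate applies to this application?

8.725%

Credit score 620 ≥ 590; Total monthly debts = (190 + 510 + 2,620 + 215) = 3,535. DTI: 3,535 ÷ 9,600 = 36.8%, within the 38% cap
LTV: 8,700 ÷ 10,000 = 87%, within 100% cap
Row: 620 falls in 590–637. Column: 87% falls in 81.01–88%. Rate = 8.725%.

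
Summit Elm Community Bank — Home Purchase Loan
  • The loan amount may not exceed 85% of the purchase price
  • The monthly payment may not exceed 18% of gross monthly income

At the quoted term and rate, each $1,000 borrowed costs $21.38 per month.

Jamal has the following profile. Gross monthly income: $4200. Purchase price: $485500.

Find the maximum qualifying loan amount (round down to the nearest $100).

Payment cap: 18% × $4,200 = $756/month.
At $21.38 per $1,000, that supports 756/21.38 × 1,000 ≈ $35,360 → $35,300.
LTV cap: 85% × $485,500 = $412,675 → $412,600.
Binding constraint: payment-to-income.

$35,300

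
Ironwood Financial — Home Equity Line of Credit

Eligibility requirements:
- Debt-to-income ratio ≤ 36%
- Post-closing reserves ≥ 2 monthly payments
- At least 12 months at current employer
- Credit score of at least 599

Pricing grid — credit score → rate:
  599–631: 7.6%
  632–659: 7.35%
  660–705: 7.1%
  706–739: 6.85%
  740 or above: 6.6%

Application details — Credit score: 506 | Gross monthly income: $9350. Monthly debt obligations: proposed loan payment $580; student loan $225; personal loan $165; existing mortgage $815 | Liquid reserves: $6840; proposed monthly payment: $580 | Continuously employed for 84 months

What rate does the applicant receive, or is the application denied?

Credit score 506 < 599 (below minimum)
Total monthly debts = (580 + 225 + 165 + 815) = 1,785. DTI: 1,785 ÷ 9,350 = 19.1%, within the 36% cap
Reserves: 6,840 ÷ 580 = 11.8 months (meets 2-month minimum)
Employment 84 ≥ 12 months
Not all requirements met → denied.

Denied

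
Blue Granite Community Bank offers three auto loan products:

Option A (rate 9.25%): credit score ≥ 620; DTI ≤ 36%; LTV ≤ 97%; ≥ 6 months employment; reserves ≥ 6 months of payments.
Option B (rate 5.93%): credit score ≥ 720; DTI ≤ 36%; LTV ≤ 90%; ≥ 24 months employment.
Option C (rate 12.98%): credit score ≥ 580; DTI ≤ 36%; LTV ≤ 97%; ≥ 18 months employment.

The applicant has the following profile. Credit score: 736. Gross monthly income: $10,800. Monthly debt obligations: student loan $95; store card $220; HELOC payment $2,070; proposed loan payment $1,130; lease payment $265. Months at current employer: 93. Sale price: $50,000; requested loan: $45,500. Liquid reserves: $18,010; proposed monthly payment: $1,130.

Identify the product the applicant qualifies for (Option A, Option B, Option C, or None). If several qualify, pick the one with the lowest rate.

Total debts = (95 + 220 + 2,070 + 1,130 + 265) = 3,780; DTI = 3,780/10,800 = 35%.
LTV = 45,500/50,000 = 91%.
Reserves = 18,010/1,130 = 15.9 months.
Option A: score 736 ≥ 620; DTI 35% ≤ 36%; LTV 91% ≤ 97%; employment 93 ≥ 6 mo; reserves 15.9 ≥ 6 mo → qualifies.
Option B: score 736 ≥ 720; DTI 35% ≤ 36%; LTV 91% > 90%; employment 93 ≥ 24 mo → does not qualify.
Option C: score 736 ≥ 580; DTI 35% ≤ 36%; LTV 91% ≤ 97%; employment 93 ≥ 18 mo → qualifies.
Qualifying: Option A, Option C. Lowest rate is 9.25% → Option A.

Option A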